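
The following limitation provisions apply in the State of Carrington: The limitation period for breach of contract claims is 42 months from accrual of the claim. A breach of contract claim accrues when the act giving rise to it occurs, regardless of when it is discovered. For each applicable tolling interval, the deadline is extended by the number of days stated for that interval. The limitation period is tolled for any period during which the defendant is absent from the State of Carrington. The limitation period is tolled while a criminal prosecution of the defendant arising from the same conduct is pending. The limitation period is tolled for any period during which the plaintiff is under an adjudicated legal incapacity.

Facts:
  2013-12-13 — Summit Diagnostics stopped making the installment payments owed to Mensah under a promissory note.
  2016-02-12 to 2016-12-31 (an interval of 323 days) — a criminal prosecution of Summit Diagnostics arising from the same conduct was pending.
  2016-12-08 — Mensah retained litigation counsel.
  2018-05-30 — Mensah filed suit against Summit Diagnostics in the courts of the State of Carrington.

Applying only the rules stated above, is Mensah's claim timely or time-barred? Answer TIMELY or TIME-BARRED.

The limitation period began to run on 2013-12-13.
42 months from 2013-12-13 is 2017-06-13.
The period was tolled for 323 days by the pending criminal prosecution (2016-02-12 to 2016-12-31), pushing the deadline to 2018-05-02.
Nothing else in the chronology tolls or restarts the period.
Filing on 2018-05-30 missed the 2018-05-02 deadline — the action is time-barred.

TIME-BARRED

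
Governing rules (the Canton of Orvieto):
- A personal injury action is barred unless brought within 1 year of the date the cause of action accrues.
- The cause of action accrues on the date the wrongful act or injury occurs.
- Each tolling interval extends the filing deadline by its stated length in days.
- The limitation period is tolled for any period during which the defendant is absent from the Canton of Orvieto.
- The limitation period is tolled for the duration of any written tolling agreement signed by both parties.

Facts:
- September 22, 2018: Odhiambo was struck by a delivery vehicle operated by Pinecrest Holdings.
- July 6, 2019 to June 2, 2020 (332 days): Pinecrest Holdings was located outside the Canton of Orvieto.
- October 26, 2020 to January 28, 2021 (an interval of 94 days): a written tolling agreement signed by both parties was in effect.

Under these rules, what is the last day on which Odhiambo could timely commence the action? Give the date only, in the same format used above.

The limitation period began to run on September 22, 2018.
Adding the 1 year base period to September 22, 2018 gives a deadline of September 22, 2019, before any tolling.
Because the defendant's absence from the jurisdiction ran from July 6, 2019 to June 2, 2020, the deadline is extended by 332 days to August 19, 2020.
The written tolling agreement starting October 26, 2020 came too late — the period had run on August 19, 2020 — and so does not extend the deadline.

August 19, 2020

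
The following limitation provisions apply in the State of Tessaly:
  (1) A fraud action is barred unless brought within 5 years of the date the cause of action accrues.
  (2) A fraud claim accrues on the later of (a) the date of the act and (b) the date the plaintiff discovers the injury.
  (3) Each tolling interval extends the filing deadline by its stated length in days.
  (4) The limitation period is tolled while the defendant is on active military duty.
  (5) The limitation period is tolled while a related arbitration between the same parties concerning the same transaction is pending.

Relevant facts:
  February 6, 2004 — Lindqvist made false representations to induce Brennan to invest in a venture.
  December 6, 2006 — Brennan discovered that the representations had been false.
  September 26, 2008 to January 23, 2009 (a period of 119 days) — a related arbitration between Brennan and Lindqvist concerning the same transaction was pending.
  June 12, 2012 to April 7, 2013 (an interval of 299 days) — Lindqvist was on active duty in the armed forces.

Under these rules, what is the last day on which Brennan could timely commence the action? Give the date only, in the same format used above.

Taking the later of the act (February 6, 2004) and discovery (December 6, 2006), the claim accrued on December 6, 2006.
Adding the 5 years base period to December 6, 2006 gives a deadline of December 6, 2011, before any tolling.
The period was tolled for 119 days by the pending related arbitration (September 26, 2008 to January 23, 2009), pushing the deadline to April 3, 2012.
By the time the defendant's active military service began on June 12, 2012, the limitation period had already expired on April 3, 2012; that interval cannot revive it.

April 3, 2012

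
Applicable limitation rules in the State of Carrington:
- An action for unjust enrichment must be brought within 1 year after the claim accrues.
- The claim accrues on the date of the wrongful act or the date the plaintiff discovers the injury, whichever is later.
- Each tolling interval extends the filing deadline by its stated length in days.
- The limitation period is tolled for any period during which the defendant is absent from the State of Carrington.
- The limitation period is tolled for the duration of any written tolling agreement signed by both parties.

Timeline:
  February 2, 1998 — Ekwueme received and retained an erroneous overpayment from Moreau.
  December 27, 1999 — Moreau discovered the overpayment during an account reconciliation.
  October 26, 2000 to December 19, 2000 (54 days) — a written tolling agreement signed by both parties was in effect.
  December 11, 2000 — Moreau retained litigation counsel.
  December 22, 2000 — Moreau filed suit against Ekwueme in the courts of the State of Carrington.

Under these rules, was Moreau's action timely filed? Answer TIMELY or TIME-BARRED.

The claim accrued on December 27, 1999 — the later of the February 2, 1998 act and the December 27, 1999 discovery.
The untolled deadline — 1 year after December 27, 1999 — is December 27, 2000.
The written tolling agreement from October 26, 2000 to December 19, 2000 tolled the period for 54 days, extending the deadline to February 19, 2001.
The other events in the timeline have no effect on the limitation period under the stated rules.
The December 22, 2000 filing precedes the February 19, 2001 deadline; the claim is timely.

TIMELY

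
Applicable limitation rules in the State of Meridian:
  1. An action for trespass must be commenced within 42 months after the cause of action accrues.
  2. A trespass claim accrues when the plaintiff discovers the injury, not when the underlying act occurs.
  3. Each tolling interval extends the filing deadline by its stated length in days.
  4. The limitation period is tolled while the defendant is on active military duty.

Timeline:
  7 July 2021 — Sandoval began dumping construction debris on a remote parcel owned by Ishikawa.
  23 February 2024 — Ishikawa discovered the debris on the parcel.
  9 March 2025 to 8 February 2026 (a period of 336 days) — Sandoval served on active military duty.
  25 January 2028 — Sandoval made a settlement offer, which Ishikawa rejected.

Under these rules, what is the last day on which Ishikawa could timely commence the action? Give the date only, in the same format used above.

24 July 2028

Under the discovery rule, the claim accrued on 23 February 2024, when Ishikawa discovered the injury — not on the 7 July 2021 date of the underlying act.
The untolled deadline — 42 months after 23 February 2024 — is 23 August 2027.
Because the defendant's active military service ran from 9 March 2025 to 8 February 2026, the deadline is extended by 336 days to 24 July 2028.
The other events in the timeline have no effect on the limitation period under the stated rules.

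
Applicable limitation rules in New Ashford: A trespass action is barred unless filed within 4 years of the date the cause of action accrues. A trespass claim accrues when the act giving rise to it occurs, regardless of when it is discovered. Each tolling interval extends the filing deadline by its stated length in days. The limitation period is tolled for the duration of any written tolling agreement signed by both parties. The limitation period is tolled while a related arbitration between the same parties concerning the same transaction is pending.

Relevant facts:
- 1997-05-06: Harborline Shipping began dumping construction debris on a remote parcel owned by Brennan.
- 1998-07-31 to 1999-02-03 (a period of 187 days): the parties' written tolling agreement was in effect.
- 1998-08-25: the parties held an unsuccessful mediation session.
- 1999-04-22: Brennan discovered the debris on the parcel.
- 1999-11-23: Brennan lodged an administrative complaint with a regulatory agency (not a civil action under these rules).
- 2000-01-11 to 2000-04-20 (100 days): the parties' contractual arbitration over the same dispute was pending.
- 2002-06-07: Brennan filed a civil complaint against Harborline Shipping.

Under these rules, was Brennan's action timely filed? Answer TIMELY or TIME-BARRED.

TIME-BARRED

The claim accrued on 1997-05-06, when the wrongful act occurred; under the stated occurrence rule the 1999-04-22 discovery does not delay accrual.
4 years from 1997-05-06 is 2001-05-06.
The period was tolled for 187 days by the written tolling agreement (1998-07-31 to 1999-02-03), pushing the deadline to 2001-11-09.
The period was tolled for 100 days by the pending related arbitration (2000-01-11 to 2000-04-20), pushing the deadline to 2002-02-17.
Nothing else in the chronology tolls or restarts the period.
Filing on 2002-06-07 missed the 2002-02-17 deadline — the action is time-barred.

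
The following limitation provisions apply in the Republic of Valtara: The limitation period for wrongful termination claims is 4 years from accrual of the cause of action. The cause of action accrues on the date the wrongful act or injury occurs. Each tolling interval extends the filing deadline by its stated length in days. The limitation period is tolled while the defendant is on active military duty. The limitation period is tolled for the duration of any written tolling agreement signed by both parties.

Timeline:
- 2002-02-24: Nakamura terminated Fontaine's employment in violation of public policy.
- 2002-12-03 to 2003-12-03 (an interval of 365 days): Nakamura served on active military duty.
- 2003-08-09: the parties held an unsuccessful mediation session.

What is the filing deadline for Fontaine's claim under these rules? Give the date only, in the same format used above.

2007-02-24

The cause of action accrued on 2002-02-24, the date of the act.
The untolled deadline — 4 years after 2002-02-24 — is 2006-02-24.
The defendant's active military service from 2002-12-03 to 2003-12-03 tolled the period for 365 days, extending the deadline to 2007-02-24.
The other events in the timeline have no effect on the limitation period under the stated rules.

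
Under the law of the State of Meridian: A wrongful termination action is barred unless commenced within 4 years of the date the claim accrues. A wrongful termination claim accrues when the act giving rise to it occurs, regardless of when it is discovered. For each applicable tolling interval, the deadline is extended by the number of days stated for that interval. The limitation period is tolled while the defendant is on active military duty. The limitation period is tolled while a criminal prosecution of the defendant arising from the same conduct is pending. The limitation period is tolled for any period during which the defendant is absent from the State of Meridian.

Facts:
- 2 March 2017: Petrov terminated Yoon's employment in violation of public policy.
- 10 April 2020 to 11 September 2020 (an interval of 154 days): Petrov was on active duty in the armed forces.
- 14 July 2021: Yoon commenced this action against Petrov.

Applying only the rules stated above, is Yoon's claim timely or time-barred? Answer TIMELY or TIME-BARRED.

TIMELY

The limitation period began to run on 2 March 2017.
The untolled deadline — 4 years after 2 March 2017 — is 2 March 2021.
The period was tolled for 154 days by the defendant's active military service (10 April 2020 to 11 September 2020), pushing the deadline to 3 August 2021.
Yoon filed on 14 July 2021, before the 3 August 2021 deadline, so the action is timely.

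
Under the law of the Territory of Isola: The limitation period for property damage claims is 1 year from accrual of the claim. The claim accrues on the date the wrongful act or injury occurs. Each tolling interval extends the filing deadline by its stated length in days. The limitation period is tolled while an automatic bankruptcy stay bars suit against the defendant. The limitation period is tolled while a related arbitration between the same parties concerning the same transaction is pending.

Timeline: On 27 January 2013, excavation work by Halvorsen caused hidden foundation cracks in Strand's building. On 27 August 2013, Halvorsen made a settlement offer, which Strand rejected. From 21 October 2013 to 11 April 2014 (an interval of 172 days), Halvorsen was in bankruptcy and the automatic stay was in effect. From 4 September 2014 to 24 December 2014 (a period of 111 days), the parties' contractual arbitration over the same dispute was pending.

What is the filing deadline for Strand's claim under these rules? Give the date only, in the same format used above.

18 July 2014

The limitation period began to run on 27 January 2013.
Adding the 1 year base period to 27 January 2013 gives a deadline of 27 January 2014, before any tolling.
Because the automatic bankruptcy stay ran from 21 October 2013 to 11 April 2014, the deadline is extended by 172 days to 18 July 2014.
The pending related arbitration from 4 September 2014 to 24 December 2014 began after the period had already run on 18 July 2014, so it has no tolling effect.
None of the other events listed affects the running of the period under the stated rules.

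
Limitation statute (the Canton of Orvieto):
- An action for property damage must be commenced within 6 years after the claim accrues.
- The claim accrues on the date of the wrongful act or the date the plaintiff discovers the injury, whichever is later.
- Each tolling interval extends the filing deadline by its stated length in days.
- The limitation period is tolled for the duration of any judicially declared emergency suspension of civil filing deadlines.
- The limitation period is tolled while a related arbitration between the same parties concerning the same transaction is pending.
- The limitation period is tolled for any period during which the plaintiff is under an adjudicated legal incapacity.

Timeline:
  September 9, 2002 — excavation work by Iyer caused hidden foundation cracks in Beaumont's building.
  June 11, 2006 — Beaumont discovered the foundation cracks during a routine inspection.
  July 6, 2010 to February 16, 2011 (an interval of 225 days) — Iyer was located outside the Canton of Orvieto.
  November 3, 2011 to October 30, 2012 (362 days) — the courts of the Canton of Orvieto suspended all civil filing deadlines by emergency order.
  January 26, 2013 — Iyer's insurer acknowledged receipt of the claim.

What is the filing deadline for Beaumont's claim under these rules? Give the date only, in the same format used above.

The claim accrued on June 11, 2006 — the later of the September 9, 2002 act and the June 11, 2006 discovery.
The untolled deadline — 6 years after June 11, 2006 — is June 11, 2012.
Because the emergency suspension of filing deadlines ran from November 3, 2011 to October 30, 2012, the deadline is extended by 362 days to June 8, 2013.
No stated provision tolls the period for the defendant's absence, so the interval from July 6, 2010 to February 16, 2011 has no effect on the deadline.
The other events in the timeline have no effect on the limitation period under the stated rules.

June 8, 2013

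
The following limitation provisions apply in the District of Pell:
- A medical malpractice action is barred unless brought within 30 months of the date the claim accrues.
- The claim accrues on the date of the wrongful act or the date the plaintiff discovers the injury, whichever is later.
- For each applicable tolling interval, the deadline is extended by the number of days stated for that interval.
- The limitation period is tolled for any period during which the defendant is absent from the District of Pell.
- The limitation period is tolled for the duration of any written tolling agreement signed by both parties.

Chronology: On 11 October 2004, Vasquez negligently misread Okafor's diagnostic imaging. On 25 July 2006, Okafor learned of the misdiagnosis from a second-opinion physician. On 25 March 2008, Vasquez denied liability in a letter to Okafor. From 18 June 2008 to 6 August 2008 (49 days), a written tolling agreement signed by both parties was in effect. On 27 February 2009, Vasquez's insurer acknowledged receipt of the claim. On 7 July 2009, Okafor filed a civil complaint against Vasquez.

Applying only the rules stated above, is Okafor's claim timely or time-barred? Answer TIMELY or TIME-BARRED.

Because discovery on 25 July 2006 post-dates the 11 October 2004 act, accrual under the later-of rule falls on 25 July 2006.
Adding the 30 months base period to 25 July 2006 gives a deadline of 25 January 2009, before any tolling.
The written tolling agreement from 18 June 2008 to 6 August 2008 tolled the period for 49 days, extending the deadline to 15 March 2009.
Nothing else in the chronology tolls or restarts the period.
The 7 July 2009 filing falls after the 15 March 2009 deadline; the claim is time-barred.

TIME-BARRED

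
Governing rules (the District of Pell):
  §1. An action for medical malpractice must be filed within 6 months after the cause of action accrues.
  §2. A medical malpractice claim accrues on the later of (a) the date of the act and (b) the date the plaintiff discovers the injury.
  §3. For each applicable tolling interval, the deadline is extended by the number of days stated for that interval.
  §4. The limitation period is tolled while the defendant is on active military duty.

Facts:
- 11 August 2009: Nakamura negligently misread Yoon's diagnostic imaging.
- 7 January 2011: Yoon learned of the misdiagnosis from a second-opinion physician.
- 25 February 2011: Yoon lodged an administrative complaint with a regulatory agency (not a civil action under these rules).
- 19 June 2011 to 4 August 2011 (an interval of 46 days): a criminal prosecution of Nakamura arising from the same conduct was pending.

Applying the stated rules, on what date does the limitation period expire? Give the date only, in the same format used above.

7 July 2011

The claim accrued on 7 January 2011 — the later of the 11 August 2009 act and the 7 January 2011 discovery.
The untolled deadline — 6 months after 7 January 2011 — is 7 July 2011.
Although a criminal prosecution ran from 19 June 2011 to 4 August 2011, the stated rules do not make that a tolling event, so it is disregarded.
None of the other events listed affects the running of the period under the stated rules.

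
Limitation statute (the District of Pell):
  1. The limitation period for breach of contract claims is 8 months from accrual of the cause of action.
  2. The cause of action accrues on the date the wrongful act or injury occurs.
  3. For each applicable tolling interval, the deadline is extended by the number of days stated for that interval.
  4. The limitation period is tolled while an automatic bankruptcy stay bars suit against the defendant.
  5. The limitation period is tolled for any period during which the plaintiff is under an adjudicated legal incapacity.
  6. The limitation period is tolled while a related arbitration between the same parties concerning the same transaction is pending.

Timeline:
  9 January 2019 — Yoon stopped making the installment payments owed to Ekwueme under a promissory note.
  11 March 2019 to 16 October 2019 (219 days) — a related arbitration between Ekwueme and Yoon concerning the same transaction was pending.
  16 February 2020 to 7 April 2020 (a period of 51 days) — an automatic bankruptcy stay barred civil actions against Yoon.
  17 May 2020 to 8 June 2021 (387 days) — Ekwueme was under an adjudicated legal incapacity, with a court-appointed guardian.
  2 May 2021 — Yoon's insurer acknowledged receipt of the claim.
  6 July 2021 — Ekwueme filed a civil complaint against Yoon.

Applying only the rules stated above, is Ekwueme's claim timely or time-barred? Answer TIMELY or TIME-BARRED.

TIME-BARRED

The limitation period began to run on 9 January 2019.
The untolled deadline — 8 months after 9 January 2019 — is 9 September 2019.
The period was tolled for 219 days by the pending related arbitration (11 March 2019 to 16 October 2019), pushing the deadline to 15 April 2020.
The period was tolled for 51 days by the automatic bankruptcy stay (16 February 2020 to 7 April 2020), pushing the deadline to 5 June 2020.
The plaintiff's legal incapacity from 17 May 2020 to 8 June 2021 tolled the period for 387 days, extending the deadline to 27 June 2021.
Nothing else in the chronology tolls or restarts the period.
Filing on 6 July 2021 missed the 27 June 2021 deadline — the action is time-barred.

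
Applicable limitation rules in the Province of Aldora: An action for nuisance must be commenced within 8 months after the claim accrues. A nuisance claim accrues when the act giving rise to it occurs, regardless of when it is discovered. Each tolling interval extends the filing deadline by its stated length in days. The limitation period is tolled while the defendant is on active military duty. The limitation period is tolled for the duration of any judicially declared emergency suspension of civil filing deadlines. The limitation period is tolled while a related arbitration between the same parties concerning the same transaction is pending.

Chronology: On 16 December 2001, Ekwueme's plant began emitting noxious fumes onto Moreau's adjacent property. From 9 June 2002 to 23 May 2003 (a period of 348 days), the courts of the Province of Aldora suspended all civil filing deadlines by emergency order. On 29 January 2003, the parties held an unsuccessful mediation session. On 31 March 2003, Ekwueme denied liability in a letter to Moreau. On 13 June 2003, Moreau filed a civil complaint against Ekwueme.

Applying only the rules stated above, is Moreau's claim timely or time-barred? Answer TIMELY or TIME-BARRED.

The claim accrued on 16 December 2001, the date of the act.
8 months from 16 December 2001 is 16 August 2002.
Because the emergency suspension of filing deadlines ran from 9 June 2002 to 23 May 2003, the deadline is extended by 348 days to 30 July 2003.
None of the other events listed affects the running of the period under the stated rules.
The 13 June 2003 filing precedes the 30 July 2003 deadline; the claim is timely.

TIMELY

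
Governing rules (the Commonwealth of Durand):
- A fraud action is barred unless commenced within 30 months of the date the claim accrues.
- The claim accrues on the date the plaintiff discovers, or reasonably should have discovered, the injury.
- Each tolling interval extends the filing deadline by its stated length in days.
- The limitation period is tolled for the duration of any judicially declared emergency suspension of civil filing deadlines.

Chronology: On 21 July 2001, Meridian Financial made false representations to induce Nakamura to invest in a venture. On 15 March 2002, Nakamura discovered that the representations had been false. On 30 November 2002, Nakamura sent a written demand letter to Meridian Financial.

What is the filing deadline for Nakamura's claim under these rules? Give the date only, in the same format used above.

15 September 2004

Under the discovery rule, the claim accrued on 15 March 2002, when Nakamura discovered the injury — not on the 21 July 2001 date of the underlying act.
30 months from 15 March 2002 is 15 September 2004.
None of the other events listed affects the running of the period under the stated rules.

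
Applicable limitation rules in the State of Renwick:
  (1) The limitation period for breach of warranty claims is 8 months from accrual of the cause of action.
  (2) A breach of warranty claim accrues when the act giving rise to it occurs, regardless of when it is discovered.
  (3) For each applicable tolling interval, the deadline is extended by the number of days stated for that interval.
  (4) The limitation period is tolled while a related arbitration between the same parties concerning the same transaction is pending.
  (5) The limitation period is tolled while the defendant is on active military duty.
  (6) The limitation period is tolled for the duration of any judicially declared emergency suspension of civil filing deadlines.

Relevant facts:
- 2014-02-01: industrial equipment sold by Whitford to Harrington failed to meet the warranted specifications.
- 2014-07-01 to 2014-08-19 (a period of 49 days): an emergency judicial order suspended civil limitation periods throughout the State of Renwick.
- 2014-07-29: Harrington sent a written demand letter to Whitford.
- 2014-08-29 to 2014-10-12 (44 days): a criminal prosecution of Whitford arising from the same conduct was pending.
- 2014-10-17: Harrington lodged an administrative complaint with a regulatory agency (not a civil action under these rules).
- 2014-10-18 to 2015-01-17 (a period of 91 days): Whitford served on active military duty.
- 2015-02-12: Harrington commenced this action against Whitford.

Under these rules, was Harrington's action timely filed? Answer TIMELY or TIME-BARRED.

TIMELY

The cause of action accrued on 2014-02-01, the date of the act.
The untolled deadline — 8 months after 2014-02-01 — is 2014-10-01.
Because the emergency suspension of filing deadlines ran from 2014-07-01 to 2014-08-19, the deadline is extended by 49 days to 2014-11-19.
Because the defendant's active military service ran from 2014-10-18 to 2015-01-17, the deadline is extended by 91 days to 2015-02-18.
Although a criminal prosecution ran from 2014-08-29 to 2014-10-12, the stated rules do not make that a tolling event, so it is disregarded.
None of the other events listed affects the running of the period under the stated rules.
Harrington filed on 2015-02-12, before the 2015-02-18 deadline, so the action is timely.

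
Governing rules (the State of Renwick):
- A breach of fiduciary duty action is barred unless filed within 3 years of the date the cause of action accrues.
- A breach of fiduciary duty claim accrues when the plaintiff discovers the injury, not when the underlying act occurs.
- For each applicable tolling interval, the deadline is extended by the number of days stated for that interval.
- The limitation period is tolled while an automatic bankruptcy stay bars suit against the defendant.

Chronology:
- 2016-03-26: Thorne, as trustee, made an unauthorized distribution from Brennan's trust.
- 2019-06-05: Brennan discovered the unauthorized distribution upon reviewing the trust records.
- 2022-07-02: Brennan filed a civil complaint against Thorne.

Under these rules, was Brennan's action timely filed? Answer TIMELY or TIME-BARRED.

TIME-BARRED

Under the discovery rule, the claim accrued on 2019-06-05, when Brennan discovered the injury — not on the 2016-03-26 date of the underlying act.
3 years from 2019-06-05 is 2022-06-05.
The 2022-07-02 filing falls after the 2022-06-05 deadline; the claim is time-barred.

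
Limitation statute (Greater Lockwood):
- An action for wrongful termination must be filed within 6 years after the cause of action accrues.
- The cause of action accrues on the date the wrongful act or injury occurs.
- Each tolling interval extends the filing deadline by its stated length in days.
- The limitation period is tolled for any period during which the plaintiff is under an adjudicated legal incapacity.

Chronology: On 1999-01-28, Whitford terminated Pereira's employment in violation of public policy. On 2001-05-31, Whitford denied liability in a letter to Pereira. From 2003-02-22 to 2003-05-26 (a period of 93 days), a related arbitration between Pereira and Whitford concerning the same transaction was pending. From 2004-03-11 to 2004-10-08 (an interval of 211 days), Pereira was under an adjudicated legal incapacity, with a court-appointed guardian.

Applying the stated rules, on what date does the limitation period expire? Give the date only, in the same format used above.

2005-08-27

The claim accrued on 1999-01-28, when the wrongful act occurred.
Adding the 6 years base period to 1999-01-28 gives a deadline of 2005-01-28, before any tolling.
The period was tolled for 211 days by the plaintiff's legal incapacity (2004-03-11 to 2004-10-08), pushing the deadline to 2005-08-27.
Although a pending arbitration ran from 2003-02-22 to 2003-05-26, the stated rules do not make that a tolling event, so it is disregarded.
None of the other events listed affects the running of the period under the stated rules.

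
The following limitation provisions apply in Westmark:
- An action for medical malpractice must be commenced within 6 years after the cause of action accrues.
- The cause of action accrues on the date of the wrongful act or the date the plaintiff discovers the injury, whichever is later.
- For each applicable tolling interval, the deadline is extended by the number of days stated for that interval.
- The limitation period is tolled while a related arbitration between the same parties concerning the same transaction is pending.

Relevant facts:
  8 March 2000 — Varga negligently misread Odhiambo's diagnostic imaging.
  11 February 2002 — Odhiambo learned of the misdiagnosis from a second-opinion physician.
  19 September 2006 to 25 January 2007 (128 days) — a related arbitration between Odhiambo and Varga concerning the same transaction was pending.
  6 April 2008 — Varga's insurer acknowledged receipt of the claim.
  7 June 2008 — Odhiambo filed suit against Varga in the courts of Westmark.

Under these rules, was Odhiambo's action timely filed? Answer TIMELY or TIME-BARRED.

TIMELY

Because discovery on 11 February 2002 post-dates the 8 March 2000 act, accrual under the later-of rule falls on 11 February 2002.
Adding the 6 years base period to 11 February 2002 gives a deadline of 11 February 2008, before any tolling.
Because the pending related arbitration ran from 19 September 2006 to 25 January 2007, the deadline is extended by 128 days to 18 June 2008.
Nothing else in the chronology tolls or restarts the period.
The 7 June 2008 filing precedes the 18 June 2008 deadline; the claim is timely.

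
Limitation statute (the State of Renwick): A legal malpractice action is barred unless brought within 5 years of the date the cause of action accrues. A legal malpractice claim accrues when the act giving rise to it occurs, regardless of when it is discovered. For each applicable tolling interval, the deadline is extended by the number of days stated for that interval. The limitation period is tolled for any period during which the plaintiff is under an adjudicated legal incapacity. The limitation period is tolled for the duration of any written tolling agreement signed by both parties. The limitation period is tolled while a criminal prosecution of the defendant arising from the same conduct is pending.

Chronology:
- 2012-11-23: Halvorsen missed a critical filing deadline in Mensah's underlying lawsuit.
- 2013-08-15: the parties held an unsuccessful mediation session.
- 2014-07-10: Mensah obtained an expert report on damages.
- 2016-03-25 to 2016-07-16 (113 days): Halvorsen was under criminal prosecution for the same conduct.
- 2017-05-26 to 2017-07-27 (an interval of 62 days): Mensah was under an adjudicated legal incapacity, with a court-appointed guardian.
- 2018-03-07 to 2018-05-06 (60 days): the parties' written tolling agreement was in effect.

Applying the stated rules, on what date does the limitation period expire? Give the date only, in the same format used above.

The cause of action accrued on 2012-11-23, the date of the act.
5 years from 2012-11-23 is 2017-11-23.
The period was tolled for 113 days by the pending criminal prosecution (2016-03-25 to 2016-07-16), pushing the deadline to 2018-03-16.
The plaintiff's legal incapacity from 2017-05-26 to 2017-07-27 tolled the period for 62 days, extending the deadline to 2018-05-17.
Because the written tolling agreement ran from 2018-03-07 to 2018-05-06, the deadline is extended by 60 days to 2018-07-16.
Nothing else in the chronology tolls or restarts the period.

2018-07-16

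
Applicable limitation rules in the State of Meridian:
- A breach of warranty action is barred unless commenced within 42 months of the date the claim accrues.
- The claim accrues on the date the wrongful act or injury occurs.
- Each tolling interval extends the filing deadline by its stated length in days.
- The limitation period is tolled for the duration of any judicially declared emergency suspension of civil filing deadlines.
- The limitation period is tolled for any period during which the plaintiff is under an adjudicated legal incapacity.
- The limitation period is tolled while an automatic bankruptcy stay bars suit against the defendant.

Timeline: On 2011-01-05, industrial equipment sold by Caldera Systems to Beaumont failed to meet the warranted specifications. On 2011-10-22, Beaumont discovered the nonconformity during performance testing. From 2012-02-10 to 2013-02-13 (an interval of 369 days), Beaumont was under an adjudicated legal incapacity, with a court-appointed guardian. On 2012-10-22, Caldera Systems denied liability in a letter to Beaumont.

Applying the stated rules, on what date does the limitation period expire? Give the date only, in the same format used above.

2015-07-09

Because the rule ties accrual to occurrence, the claim accrued on 2011-01-05, not on the 2011-10-22 discovery date.
The untolled deadline — 42 months after 2011-01-05 — is 2014-07-05.
The plaintiff's legal incapacity from 2012-02-10 to 2013-02-13 tolled the period for 369 days, extending the deadline to 2015-07-09.
None of the other events listed affects the running of the period under the stated rules.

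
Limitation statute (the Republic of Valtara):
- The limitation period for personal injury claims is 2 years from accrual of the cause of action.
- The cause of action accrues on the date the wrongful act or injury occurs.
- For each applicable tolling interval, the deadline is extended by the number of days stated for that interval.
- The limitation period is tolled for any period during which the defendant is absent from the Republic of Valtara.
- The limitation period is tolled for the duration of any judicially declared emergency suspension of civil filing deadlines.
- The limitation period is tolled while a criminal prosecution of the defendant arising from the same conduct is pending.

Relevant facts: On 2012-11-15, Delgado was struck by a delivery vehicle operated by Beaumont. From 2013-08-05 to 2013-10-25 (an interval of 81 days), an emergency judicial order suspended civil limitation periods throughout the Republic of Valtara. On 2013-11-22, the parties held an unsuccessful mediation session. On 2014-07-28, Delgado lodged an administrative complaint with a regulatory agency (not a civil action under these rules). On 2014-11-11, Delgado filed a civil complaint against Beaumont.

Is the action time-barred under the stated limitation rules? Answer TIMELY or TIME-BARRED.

The claim accrued on 2012-11-15, when the wrongful act occurred.
The untolled deadline — 2 years after 2012-11-15 — is 2014-11-15.
The period was tolled for 81 days by the emergency suspension of filing deadlines (2013-08-05 to 2013-10-25), pushing the deadline to 2015-02-04.
None of the other events listed affects the running of the period under the stated rules.
Delgado filed on 2014-11-11, before the 2015-02-04 deadline, so the action is timely.

TIMELY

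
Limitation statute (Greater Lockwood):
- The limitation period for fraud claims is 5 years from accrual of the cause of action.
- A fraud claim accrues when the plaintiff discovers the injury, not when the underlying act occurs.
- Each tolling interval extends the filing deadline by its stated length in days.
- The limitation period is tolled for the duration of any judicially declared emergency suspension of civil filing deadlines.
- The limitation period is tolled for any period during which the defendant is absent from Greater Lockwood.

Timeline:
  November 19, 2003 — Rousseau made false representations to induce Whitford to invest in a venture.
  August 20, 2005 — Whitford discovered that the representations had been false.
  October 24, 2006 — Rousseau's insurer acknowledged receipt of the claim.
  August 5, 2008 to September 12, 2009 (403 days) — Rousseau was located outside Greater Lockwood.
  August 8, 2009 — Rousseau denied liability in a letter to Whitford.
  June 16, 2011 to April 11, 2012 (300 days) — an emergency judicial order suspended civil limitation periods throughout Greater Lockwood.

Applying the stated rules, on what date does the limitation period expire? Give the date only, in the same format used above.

Under the discovery rule, the claim accrued on August 20, 2005, when Whitford discovered the injury — not on the November 19, 2003 date of the underlying act.
The untolled deadline — 5 years after August 20, 2005 — is August 20, 2010.
The defendant's absence from the jurisdiction from August 5, 2008 to September 12, 2009 tolled the period for 403 days, extending the deadline to September 27, 2011.
The emergency suspension of filing deadlines from June 16, 2011 to April 11, 2012 tolled the period for 300 days, extending the deadline to July 23, 2012.
The other events in the timeline have no effect on the limitation period under the stated rules.

July 23, 2012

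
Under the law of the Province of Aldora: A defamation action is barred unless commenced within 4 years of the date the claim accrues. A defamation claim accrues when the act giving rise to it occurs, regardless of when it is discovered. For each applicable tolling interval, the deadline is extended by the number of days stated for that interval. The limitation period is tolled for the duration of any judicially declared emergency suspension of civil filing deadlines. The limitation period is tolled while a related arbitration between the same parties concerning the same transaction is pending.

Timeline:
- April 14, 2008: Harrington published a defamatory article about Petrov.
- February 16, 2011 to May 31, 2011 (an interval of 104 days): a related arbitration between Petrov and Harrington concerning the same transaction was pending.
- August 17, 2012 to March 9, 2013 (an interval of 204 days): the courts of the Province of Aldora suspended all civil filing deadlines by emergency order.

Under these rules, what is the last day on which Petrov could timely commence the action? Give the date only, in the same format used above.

The claim accrued on April 14, 2008, when the wrongful act occurred.
Adding the 4 years base period to April 14, 2008 gives a deadline of April 14, 2012, before any tolling.
The period was tolled for 104 days by the pending related arbitration (February 16, 2011 to May 31, 2011), pushing the deadline to July 27, 2012.
By the time the emergency suspension of filing deadlines began on August 17, 2012, the limitation period had already expired on July 27, 2012; that interval cannot revive it.

July 27, 2012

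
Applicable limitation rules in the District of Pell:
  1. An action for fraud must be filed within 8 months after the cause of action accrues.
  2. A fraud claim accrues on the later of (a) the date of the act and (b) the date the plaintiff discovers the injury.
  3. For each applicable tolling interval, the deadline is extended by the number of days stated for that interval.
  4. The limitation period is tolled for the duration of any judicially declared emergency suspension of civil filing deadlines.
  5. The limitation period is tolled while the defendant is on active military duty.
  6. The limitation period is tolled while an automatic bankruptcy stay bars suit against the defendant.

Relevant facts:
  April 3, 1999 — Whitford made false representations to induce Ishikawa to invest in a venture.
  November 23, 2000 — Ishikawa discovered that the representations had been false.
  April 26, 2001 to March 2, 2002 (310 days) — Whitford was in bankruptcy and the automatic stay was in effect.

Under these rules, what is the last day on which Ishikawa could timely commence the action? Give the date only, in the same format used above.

Because discovery on November 23, 2000 post-dates the April 3, 1999 act, accrual under the later-of rule falls on November 23, 2000.
8 months from November 23, 2000 is July 23, 2001.
Because the automatic bankruptcy stay ran from April 26, 2001 to March 2, 2002, the deadline is extended by 310 days to May 29, 2002.

May 29, 2002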